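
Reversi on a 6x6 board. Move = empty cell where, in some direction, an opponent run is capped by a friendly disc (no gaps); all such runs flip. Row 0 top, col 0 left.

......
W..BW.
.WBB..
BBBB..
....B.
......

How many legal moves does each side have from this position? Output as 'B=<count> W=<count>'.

-- B to move --
(0,0): no bracket -> illegal
(0,1): no bracket -> illegal
(0,3): no bracket -> illegal
(0,4): no bracket -> illegal
(0,5): flips 1 -> legal
(1,1): flips 1 -> legal
(1,2): flips 1 -> legal
(1,5): flips 1 -> legal
(2,0): flips 1 -> legal
(2,4): no bracket -> illegal
(2,5): no bracket -> illegal
B mobility = 5
-- W to move --
(0,2): no bracket -> illegal
(0,3): no bracket -> illegal
(0,4): no bracket -> illegal
(1,1): no bracket -> illegal
(1,2): flips 1 -> legal
(2,0): no bracket -> illegal
(2,4): flips 2 -> legal
(3,4): no bracket -> illegal
(3,5): no bracket -> illegal
(4,0): no bracket -> illegal
(4,1): flips 3 -> legal
(4,2): no bracket -> illegal
(4,3): flips 1 -> legal
(4,5): no bracket -> illegal
(5,3): no bracket -> illegal
(5,4): no bracket -> illegal
(5,5): no bracket -> illegal
W mobility = 4

Answer: B=5 W=4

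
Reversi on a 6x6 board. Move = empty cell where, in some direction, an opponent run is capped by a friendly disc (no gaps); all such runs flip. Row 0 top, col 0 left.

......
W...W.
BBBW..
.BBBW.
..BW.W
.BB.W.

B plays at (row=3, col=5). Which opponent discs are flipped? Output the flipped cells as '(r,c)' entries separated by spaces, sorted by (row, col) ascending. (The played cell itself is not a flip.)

Dir NW: first cell '.' (not opp) -> no flip
Dir N: first cell '.' (not opp) -> no flip
Dir NE: edge -> no flip
Dir W: opp run (3,4) capped by B -> flip
Dir E: edge -> no flip
Dir SW: first cell '.' (not opp) -> no flip
Dir S: opp run (4,5), next='.' -> no flip
Dir SE: edge -> no flip

Answer: (3,4)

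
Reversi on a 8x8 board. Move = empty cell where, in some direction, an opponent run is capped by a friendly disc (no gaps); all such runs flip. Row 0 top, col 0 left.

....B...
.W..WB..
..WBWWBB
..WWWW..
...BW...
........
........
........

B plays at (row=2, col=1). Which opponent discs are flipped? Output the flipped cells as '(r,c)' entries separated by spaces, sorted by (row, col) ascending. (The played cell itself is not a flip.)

Answer: (2,2) (3,2)

Derivation:
Dir NW: first cell '.' (not opp) -> no flip
Dir N: opp run (1,1), next='.' -> no flip
Dir NE: first cell '.' (not opp) -> no flip
Dir W: first cell '.' (not opp) -> no flip
Dir E: opp run (2,2) capped by B -> flip
Dir SW: first cell '.' (not opp) -> no flip
Dir S: first cell '.' (not opp) -> no flip
Dir SE: opp run (3,2) capped by B -> flip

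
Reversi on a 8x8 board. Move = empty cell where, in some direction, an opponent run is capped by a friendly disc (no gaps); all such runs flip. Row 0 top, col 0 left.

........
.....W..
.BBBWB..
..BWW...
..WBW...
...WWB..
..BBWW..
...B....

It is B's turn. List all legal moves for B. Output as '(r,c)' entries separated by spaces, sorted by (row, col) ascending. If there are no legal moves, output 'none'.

Answer: (0,5) (3,5) (4,1) (4,5) (5,2) (6,6) (7,5) (7,6)

Derivation:
(0,4): no bracket -> illegal
(0,5): flips 1 -> legal
(0,6): no bracket -> illegal
(1,3): no bracket -> illegal
(1,4): no bracket -> illegal
(1,6): no bracket -> illegal
(2,6): no bracket -> illegal
(3,1): no bracket -> illegal
(3,5): flips 4 -> legal
(4,1): flips 1 -> legal
(4,5): flips 3 -> legal
(5,1): no bracket -> illegal
(5,2): flips 3 -> legal
(5,6): no bracket -> illegal
(6,6): flips 2 -> legal
(7,4): no bracket -> illegal
(7,5): flips 1 -> legal
(7,6): flips 2 -> legal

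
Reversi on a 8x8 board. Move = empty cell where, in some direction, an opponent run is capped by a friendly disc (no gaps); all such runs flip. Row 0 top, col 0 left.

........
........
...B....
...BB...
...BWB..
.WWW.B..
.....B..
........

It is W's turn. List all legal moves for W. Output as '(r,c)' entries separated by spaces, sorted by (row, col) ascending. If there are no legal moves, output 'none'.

(1,2): no bracket -> illegal
(1,3): flips 3 -> legal
(1,4): no bracket -> illegal
(2,2): flips 1 -> legal
(2,4): flips 1 -> legal
(2,5): flips 2 -> legal
(3,2): no bracket -> illegal
(3,5): no bracket -> illegal
(3,6): no bracket -> illegal
(4,2): flips 1 -> legal
(4,6): flips 1 -> legal
(5,4): no bracket -> illegal
(5,6): no bracket -> illegal
(6,4): no bracket -> illegal
(6,6): flips 1 -> legal
(7,4): no bracket -> illegal
(7,5): no bracket -> illegal
(7,6): no bracket -> illegal

Answer: (1,3) (2,2) (2,4) (2,5) (4,2) (4,6) (6,6)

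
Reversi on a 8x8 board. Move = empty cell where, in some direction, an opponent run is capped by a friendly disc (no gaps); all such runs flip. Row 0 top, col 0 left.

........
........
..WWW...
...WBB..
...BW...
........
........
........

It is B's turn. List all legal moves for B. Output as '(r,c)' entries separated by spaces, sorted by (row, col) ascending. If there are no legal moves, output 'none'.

Answer: (1,2) (1,3) (1,4) (3,2) (4,5) (5,3) (5,4)

Derivation:
(1,1): no bracket -> illegal
(1,2): flips 1 -> legal
(1,3): flips 3 -> legal
(1,4): flips 1 -> legal
(1,5): no bracket -> illegal
(2,1): no bracket -> illegal
(2,5): no bracket -> illegal
(3,1): no bracket -> illegal
(3,2): flips 1 -> legal
(4,2): no bracket -> illegal
(4,5): flips 1 -> legal
(5,3): flips 1 -> legal
(5,4): flips 1 -> legal
(5,5): no bracket -> illegal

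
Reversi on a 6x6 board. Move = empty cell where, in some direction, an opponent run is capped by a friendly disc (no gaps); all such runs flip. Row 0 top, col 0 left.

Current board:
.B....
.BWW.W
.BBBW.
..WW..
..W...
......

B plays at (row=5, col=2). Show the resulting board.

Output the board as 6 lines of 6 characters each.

Place B at (5,2); scan 8 dirs for brackets.
Dir NW: first cell '.' (not opp) -> no flip
Dir N: opp run (4,2) (3,2) capped by B -> flip
Dir NE: first cell '.' (not opp) -> no flip
Dir W: first cell '.' (not opp) -> no flip
Dir E: first cell '.' (not opp) -> no flip
Dir SW: edge -> no flip
Dir S: edge -> no flip
Dir SE: edge -> no flip
All flips: (3,2) (4,2)

Answer: .B....
.BWW.W
.BBBW.
..BW..
..B...
..B...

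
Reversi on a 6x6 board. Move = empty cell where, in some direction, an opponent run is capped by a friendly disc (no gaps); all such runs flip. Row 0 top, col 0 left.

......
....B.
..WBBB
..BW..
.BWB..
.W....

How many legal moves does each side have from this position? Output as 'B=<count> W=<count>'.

-- B to move --
(1,1): no bracket -> illegal
(1,2): flips 1 -> legal
(1,3): no bracket -> illegal
(2,1): flips 1 -> legal
(3,1): no bracket -> illegal
(3,4): flips 1 -> legal
(4,0): no bracket -> illegal
(4,4): no bracket -> illegal
(5,0): no bracket -> illegal
(5,2): flips 1 -> legal
(5,3): no bracket -> illegal
B mobility = 4
-- W to move --
(0,3): no bracket -> illegal
(0,4): no bracket -> illegal
(0,5): no bracket -> illegal
(1,2): no bracket -> illegal
(1,3): flips 1 -> legal
(1,5): flips 1 -> legal
(2,1): no bracket -> illegal
(3,0): no bracket -> illegal
(3,1): flips 2 -> legal
(3,4): no bracket -> illegal
(3,5): no bracket -> illegal
(4,0): flips 1 -> legal
(4,4): flips 1 -> legal
(5,0): no bracket -> illegal
(5,2): no bracket -> illegal
(5,3): flips 1 -> legal
(5,4): no bracket -> illegal
W mobility = 6

Answer: B=4 W=6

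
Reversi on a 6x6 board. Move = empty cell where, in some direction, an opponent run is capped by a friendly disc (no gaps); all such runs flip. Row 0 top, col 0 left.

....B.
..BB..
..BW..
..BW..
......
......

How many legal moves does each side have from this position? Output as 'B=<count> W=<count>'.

-- B to move --
(1,4): flips 1 -> legal
(2,4): flips 1 -> legal
(3,4): flips 2 -> legal
(4,2): no bracket -> illegal
(4,3): flips 2 -> legal
(4,4): flips 1 -> legal
B mobility = 5
-- W to move --
(0,1): flips 1 -> legal
(0,2): no bracket -> illegal
(0,3): flips 1 -> legal
(0,5): no bracket -> illegal
(1,1): flips 1 -> legal
(1,4): no bracket -> illegal
(1,5): no bracket -> illegal
(2,1): flips 1 -> legal
(2,4): no bracket -> illegal
(3,1): flips 1 -> legal
(4,1): flips 1 -> legal
(4,2): no bracket -> illegal
(4,3): no bracket -> illegal
W mobility = 6

Answer: B=5 W=6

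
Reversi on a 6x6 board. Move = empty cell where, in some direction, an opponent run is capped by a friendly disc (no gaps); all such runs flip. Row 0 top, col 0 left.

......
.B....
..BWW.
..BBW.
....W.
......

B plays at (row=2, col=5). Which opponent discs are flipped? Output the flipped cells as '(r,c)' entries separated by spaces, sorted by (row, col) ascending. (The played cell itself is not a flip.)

Dir NW: first cell '.' (not opp) -> no flip
Dir N: first cell '.' (not opp) -> no flip
Dir NE: edge -> no flip
Dir W: opp run (2,4) (2,3) capped by B -> flip
Dir E: edge -> no flip
Dir SW: opp run (3,4), next='.' -> no flip
Dir S: first cell '.' (not opp) -> no flip
Dir SE: edge -> no flip

Answer: (2,3) (2,4)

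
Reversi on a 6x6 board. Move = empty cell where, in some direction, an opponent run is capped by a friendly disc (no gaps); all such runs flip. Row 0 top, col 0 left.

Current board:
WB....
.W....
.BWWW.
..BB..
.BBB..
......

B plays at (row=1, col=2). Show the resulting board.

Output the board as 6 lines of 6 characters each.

Place B at (1,2); scan 8 dirs for brackets.
Dir NW: first cell 'B' (not opp) -> no flip
Dir N: first cell '.' (not opp) -> no flip
Dir NE: first cell '.' (not opp) -> no flip
Dir W: opp run (1,1), next='.' -> no flip
Dir E: first cell '.' (not opp) -> no flip
Dir SW: first cell 'B' (not opp) -> no flip
Dir S: opp run (2,2) capped by B -> flip
Dir SE: opp run (2,3), next='.' -> no flip
All flips: (2,2)

Answer: WB....
.WB...
.BBWW.
..BB..
.BBB..
......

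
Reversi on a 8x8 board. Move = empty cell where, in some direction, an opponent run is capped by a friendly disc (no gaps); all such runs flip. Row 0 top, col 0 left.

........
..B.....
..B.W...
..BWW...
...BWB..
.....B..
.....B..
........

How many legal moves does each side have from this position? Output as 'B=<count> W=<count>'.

Answer: B=3 W=8

Derivation:
-- B to move --
(1,3): no bracket -> illegal
(1,4): no bracket -> illegal
(1,5): no bracket -> illegal
(2,3): flips 2 -> legal
(2,5): flips 1 -> legal
(3,5): flips 2 -> legal
(4,2): no bracket -> illegal
(5,3): no bracket -> illegal
(5,4): no bracket -> illegal
B mobility = 3
-- W to move --
(0,1): no bracket -> illegal
(0,2): no bracket -> illegal
(0,3): no bracket -> illegal
(1,1): flips 1 -> legal
(1,3): no bracket -> illegal
(2,1): no bracket -> illegal
(2,3): no bracket -> illegal
(3,1): flips 1 -> legal
(3,5): no bracket -> illegal
(3,6): no bracket -> illegal
(4,1): no bracket -> illegal
(4,2): flips 1 -> legal
(4,6): flips 1 -> legal
(5,2): flips 1 -> legal
(5,3): flips 1 -> legal
(5,4): no bracket -> illegal
(5,6): flips 1 -> legal
(6,4): no bracket -> illegal
(6,6): flips 1 -> legal
(7,4): no bracket -> illegal
(7,5): no bracket -> illegal
(7,6): no bracket -> illegal
W mobility = 8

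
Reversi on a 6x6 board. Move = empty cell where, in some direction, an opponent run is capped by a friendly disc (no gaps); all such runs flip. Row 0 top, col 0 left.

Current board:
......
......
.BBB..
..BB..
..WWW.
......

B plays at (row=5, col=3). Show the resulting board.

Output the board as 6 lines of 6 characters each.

Place B at (5,3); scan 8 dirs for brackets.
Dir NW: opp run (4,2), next='.' -> no flip
Dir N: opp run (4,3) capped by B -> flip
Dir NE: opp run (4,4), next='.' -> no flip
Dir W: first cell '.' (not opp) -> no flip
Dir E: first cell '.' (not opp) -> no flip
Dir SW: edge -> no flip
Dir S: edge -> no flip
Dir SE: edge -> no flip
All flips: (4,3)

Answer: ......
......
.BBB..
..BB..
..WBW.
...B..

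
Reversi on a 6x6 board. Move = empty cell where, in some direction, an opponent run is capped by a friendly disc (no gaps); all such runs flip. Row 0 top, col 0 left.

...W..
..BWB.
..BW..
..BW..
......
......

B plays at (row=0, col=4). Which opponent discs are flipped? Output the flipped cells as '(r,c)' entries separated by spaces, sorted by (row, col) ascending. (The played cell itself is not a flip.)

Answer: (1,3)

Derivation:
Dir NW: edge -> no flip
Dir N: edge -> no flip
Dir NE: edge -> no flip
Dir W: opp run (0,3), next='.' -> no flip
Dir E: first cell '.' (not opp) -> no flip
Dir SW: opp run (1,3) capped by B -> flip
Dir S: first cell 'B' (not opp) -> no flip
Dir SE: first cell '.' (not opp) -> no flip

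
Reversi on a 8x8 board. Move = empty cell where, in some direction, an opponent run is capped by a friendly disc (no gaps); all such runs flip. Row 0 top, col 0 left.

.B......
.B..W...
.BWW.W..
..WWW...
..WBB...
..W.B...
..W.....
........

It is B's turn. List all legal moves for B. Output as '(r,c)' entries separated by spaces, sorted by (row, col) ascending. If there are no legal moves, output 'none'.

Answer: (1,3) (1,6) (2,4) (4,1) (6,1)

Derivation:
(0,3): no bracket -> illegal
(0,4): no bracket -> illegal
(0,5): no bracket -> illegal
(1,2): no bracket -> illegal
(1,3): flips 2 -> legal
(1,5): no bracket -> illegal
(1,6): flips 2 -> legal
(2,4): flips 3 -> legal
(2,6): no bracket -> illegal
(3,1): no bracket -> illegal
(3,5): no bracket -> illegal
(3,6): no bracket -> illegal
(4,1): flips 1 -> legal
(4,5): no bracket -> illegal
(5,1): no bracket -> illegal
(5,3): no bracket -> illegal
(6,1): flips 1 -> legal
(6,3): no bracket -> illegal
(7,1): no bracket -> illegal
(7,2): no bracket -> illegal
(7,3): no bracket -> illegal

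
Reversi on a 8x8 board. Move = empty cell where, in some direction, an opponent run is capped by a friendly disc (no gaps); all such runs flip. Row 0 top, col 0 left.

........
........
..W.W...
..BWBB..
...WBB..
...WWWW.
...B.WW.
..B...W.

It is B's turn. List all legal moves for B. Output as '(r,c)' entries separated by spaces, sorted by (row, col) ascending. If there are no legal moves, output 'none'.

(1,1): flips 2 -> legal
(1,2): flips 1 -> legal
(1,3): flips 1 -> legal
(1,4): flips 1 -> legal
(1,5): no bracket -> illegal
(2,1): no bracket -> illegal
(2,3): flips 3 -> legal
(2,5): no bracket -> illegal
(3,1): no bracket -> illegal
(4,2): flips 1 -> legal
(4,6): no bracket -> illegal
(4,7): no bracket -> illegal
(5,2): flips 1 -> legal
(5,7): no bracket -> illegal
(6,2): flips 1 -> legal
(6,4): flips 1 -> legal
(6,7): flips 1 -> legal
(7,4): no bracket -> illegal
(7,5): flips 2 -> legal
(7,7): flips 2 -> legal

Answer: (1,1) (1,2) (1,3) (1,4) (2,3) (4,2) (5,2) (6,2) (6,4) (6,7) (7,5) (7,7)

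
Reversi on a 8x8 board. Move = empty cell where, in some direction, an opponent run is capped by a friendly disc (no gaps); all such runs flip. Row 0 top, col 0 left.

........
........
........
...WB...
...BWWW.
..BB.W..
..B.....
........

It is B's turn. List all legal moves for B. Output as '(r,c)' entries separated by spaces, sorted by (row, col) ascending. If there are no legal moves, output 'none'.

(2,2): no bracket -> illegal
(2,3): flips 1 -> legal
(2,4): no bracket -> illegal
(3,2): flips 1 -> legal
(3,5): flips 1 -> legal
(3,6): no bracket -> illegal
(3,7): no bracket -> illegal
(4,2): no bracket -> illegal
(4,7): flips 3 -> legal
(5,4): flips 1 -> legal
(5,6): flips 1 -> legal
(5,7): no bracket -> illegal
(6,4): no bracket -> illegal
(6,5): no bracket -> illegal
(6,6): no bracket -> illegal

Answer: (2,3) (3,2) (3,5) (4,7) (5,4) (5,6)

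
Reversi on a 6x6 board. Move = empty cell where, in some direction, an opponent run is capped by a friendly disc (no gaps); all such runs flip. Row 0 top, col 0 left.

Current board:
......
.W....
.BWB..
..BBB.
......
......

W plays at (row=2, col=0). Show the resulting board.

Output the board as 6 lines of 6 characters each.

Answer: ......
.W....
WWWB..
..BBB.
......
......

Derivation:
Place W at (2,0); scan 8 dirs for brackets.
Dir NW: edge -> no flip
Dir N: first cell '.' (not opp) -> no flip
Dir NE: first cell 'W' (not opp) -> no flip
Dir W: edge -> no flip
Dir E: opp run (2,1) capped by W -> flip
Dir SW: edge -> no flip
Dir S: first cell '.' (not opp) -> no flip
Dir SE: first cell '.' (not opp) -> no flip
All flips: (2,1)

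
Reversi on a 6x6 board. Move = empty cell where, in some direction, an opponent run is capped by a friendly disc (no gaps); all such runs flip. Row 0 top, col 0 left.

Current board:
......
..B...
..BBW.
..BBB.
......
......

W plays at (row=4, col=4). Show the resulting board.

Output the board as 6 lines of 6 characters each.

Place W at (4,4); scan 8 dirs for brackets.
Dir NW: opp run (3,3) (2,2), next='.' -> no flip
Dir N: opp run (3,4) capped by W -> flip
Dir NE: first cell '.' (not opp) -> no flip
Dir W: first cell '.' (not opp) -> no flip
Dir E: first cell '.' (not opp) -> no flip
Dir SW: first cell '.' (not opp) -> no flip
Dir S: first cell '.' (not opp) -> no flip
Dir SE: first cell '.' (not opp) -> no flip
All flips: (3,4)

Answer: ......
..B...
..BBW.
..BBW.
....W.
......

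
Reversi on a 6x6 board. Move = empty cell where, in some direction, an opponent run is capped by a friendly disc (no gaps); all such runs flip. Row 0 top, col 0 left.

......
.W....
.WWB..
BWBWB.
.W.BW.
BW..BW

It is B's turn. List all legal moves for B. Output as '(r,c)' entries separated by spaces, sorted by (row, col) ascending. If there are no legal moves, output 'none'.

Answer: (1,0) (1,2) (2,0) (4,5) (5,2)

Derivation:
(0,0): no bracket -> illegal
(0,1): no bracket -> illegal
(0,2): no bracket -> illegal
(1,0): flips 1 -> legal
(1,2): flips 2 -> legal
(1,3): no bracket -> illegal
(2,0): flips 2 -> legal
(2,4): no bracket -> illegal
(3,5): no bracket -> illegal
(4,0): no bracket -> illegal
(4,2): no bracket -> illegal
(4,5): flips 1 -> legal
(5,2): flips 2 -> legal
(5,3): no bracket -> illegal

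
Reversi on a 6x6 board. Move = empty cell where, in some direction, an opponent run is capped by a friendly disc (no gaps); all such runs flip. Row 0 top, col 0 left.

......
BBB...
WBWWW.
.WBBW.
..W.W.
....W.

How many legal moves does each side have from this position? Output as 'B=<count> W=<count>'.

Answer: B=11 W=5

Derivation:
-- B to move --
(1,3): flips 1 -> legal
(1,4): flips 1 -> legal
(1,5): flips 1 -> legal
(2,5): flips 3 -> legal
(3,0): flips 2 -> legal
(3,5): flips 1 -> legal
(4,0): no bracket -> illegal
(4,1): flips 1 -> legal
(4,3): no bracket -> illegal
(4,5): flips 2 -> legal
(5,1): flips 1 -> legal
(5,2): flips 1 -> legal
(5,3): no bracket -> illegal
(5,5): flips 1 -> legal
B mobility = 11
-- W to move --
(0,0): flips 2 -> legal
(0,1): flips 3 -> legal
(0,2): flips 2 -> legal
(0,3): no bracket -> illegal
(1,3): no bracket -> illegal
(3,0): no bracket -> illegal
(4,1): flips 1 -> legal
(4,3): flips 1 -> legal
W mobility = 5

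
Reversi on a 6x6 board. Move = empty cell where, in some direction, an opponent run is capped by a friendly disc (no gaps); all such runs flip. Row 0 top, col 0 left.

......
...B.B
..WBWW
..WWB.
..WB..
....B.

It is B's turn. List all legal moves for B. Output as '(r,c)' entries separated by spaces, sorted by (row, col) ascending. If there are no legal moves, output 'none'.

(1,1): no bracket -> illegal
(1,2): no bracket -> illegal
(1,4): flips 1 -> legal
(2,1): flips 2 -> legal
(3,1): flips 3 -> legal
(3,5): flips 2 -> legal
(4,1): flips 2 -> legal
(4,4): no bracket -> illegal
(5,1): flips 3 -> legal
(5,2): no bracket -> illegal
(5,3): no bracket -> illegal

Answer: (1,4) (2,1) (3,1) (3,5) (4,1) (5,1)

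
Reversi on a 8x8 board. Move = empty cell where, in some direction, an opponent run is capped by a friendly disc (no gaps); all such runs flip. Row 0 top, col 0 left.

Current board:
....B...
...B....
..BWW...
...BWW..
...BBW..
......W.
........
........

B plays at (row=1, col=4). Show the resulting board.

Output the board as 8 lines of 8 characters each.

Place B at (1,4); scan 8 dirs for brackets.
Dir NW: first cell '.' (not opp) -> no flip
Dir N: first cell 'B' (not opp) -> no flip
Dir NE: first cell '.' (not opp) -> no flip
Dir W: first cell 'B' (not opp) -> no flip
Dir E: first cell '.' (not opp) -> no flip
Dir SW: opp run (2,3), next='.' -> no flip
Dir S: opp run (2,4) (3,4) capped by B -> flip
Dir SE: first cell '.' (not opp) -> no flip
All flips: (2,4) (3,4)

Answer: ....B...
...BB...
..BWB...
...BBW..
...BBW..
......W.
........
........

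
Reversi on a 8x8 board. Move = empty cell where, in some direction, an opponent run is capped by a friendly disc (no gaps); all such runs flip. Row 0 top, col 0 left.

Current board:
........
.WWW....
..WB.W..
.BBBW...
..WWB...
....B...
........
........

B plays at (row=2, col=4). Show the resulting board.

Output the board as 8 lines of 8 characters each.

Place B at (2,4); scan 8 dirs for brackets.
Dir NW: opp run (1,3), next='.' -> no flip
Dir N: first cell '.' (not opp) -> no flip
Dir NE: first cell '.' (not opp) -> no flip
Dir W: first cell 'B' (not opp) -> no flip
Dir E: opp run (2,5), next='.' -> no flip
Dir SW: first cell 'B' (not opp) -> no flip
Dir S: opp run (3,4) capped by B -> flip
Dir SE: first cell '.' (not opp) -> no flip
All flips: (3,4)

Answer: ........
.WWW....
..WBBW..
.BBBB...
..WWB...
....B...
........
........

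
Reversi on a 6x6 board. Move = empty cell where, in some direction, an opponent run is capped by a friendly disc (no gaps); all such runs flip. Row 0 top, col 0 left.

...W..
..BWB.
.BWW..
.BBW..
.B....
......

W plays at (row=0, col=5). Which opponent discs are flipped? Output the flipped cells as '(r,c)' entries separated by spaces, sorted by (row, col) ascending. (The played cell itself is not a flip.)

Dir NW: edge -> no flip
Dir N: edge -> no flip
Dir NE: edge -> no flip
Dir W: first cell '.' (not opp) -> no flip
Dir E: edge -> no flip
Dir SW: opp run (1,4) capped by W -> flip
Dir S: first cell '.' (not opp) -> no flip
Dir SE: edge -> no flip

Answer: (1,4)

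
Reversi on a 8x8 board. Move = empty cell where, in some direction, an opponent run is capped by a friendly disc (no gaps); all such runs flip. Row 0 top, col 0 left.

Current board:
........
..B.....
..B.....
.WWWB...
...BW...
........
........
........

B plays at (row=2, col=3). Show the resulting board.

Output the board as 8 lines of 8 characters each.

Answer: ........
..B.....
..BB....
.WWBB...
...BW...
........
........
........

Derivation:
Place B at (2,3); scan 8 dirs for brackets.
Dir NW: first cell 'B' (not opp) -> no flip
Dir N: first cell '.' (not opp) -> no flip
Dir NE: first cell '.' (not opp) -> no flip
Dir W: first cell 'B' (not opp) -> no flip
Dir E: first cell '.' (not opp) -> no flip
Dir SW: opp run (3,2), next='.' -> no flip
Dir S: opp run (3,3) capped by B -> flip
Dir SE: first cell 'B' (not opp) -> no flip
All flips: (3,3)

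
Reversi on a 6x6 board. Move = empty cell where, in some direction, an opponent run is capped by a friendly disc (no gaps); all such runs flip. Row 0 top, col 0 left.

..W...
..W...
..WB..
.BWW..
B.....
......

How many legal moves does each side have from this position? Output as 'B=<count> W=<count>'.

-- B to move --
(0,1): flips 1 -> legal
(0,3): no bracket -> illegal
(1,1): no bracket -> illegal
(1,3): flips 1 -> legal
(2,1): flips 1 -> legal
(2,4): no bracket -> illegal
(3,4): flips 2 -> legal
(4,1): flips 1 -> legal
(4,2): no bracket -> illegal
(4,3): flips 1 -> legal
(4,4): no bracket -> illegal
B mobility = 6
-- W to move --
(1,3): flips 1 -> legal
(1,4): flips 1 -> legal
(2,0): no bracket -> illegal
(2,1): no bracket -> illegal
(2,4): flips 1 -> legal
(3,0): flips 1 -> legal
(3,4): flips 1 -> legal
(4,1): no bracket -> illegal
(4,2): no bracket -> illegal
(5,0): no bracket -> illegal
(5,1): no bracket -> illegal
W mobility = 5

Answer: B=6 W=5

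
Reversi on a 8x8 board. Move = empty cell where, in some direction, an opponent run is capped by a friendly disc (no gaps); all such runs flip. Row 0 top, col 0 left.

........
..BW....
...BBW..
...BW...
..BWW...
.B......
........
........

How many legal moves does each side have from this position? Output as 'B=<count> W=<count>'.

Answer: B=9 W=7

Derivation:
-- B to move --
(0,2): flips 1 -> legal
(0,3): flips 1 -> legal
(0,4): no bracket -> illegal
(1,4): flips 1 -> legal
(1,5): no bracket -> illegal
(1,6): no bracket -> illegal
(2,2): no bracket -> illegal
(2,6): flips 1 -> legal
(3,2): no bracket -> illegal
(3,5): flips 1 -> legal
(3,6): no bracket -> illegal
(4,5): flips 3 -> legal
(5,2): no bracket -> illegal
(5,3): flips 1 -> legal
(5,4): flips 2 -> legal
(5,5): flips 1 -> legal
B mobility = 9
-- W to move --
(0,1): flips 2 -> legal
(0,2): no bracket -> illegal
(0,3): no bracket -> illegal
(1,1): flips 1 -> legal
(1,4): flips 1 -> legal
(1,5): no bracket -> illegal
(2,1): no bracket -> illegal
(2,2): flips 3 -> legal
(3,1): no bracket -> illegal
(3,2): flips 1 -> legal
(3,5): flips 1 -> legal
(4,0): no bracket -> illegal
(4,1): flips 1 -> legal
(5,0): no bracket -> illegal
(5,2): no bracket -> illegal
(5,3): no bracket -> illegal
(6,0): no bracket -> illegal
(6,1): no bracket -> illegal
(6,2): no bracket -> illegal
W mobility = 7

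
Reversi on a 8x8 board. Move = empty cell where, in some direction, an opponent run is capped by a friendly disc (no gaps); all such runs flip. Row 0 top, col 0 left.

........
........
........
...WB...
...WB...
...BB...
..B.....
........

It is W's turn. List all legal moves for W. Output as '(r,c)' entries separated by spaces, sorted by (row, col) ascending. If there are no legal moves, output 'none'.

Answer: (2,5) (3,5) (4,5) (5,5) (6,3) (6,5)

Derivation:
(2,3): no bracket -> illegal
(2,4): no bracket -> illegal
(2,5): flips 1 -> legal
(3,5): flips 1 -> legal
(4,2): no bracket -> illegal
(4,5): flips 1 -> legal
(5,1): no bracket -> illegal
(5,2): no bracket -> illegal
(5,5): flips 1 -> legal
(6,1): no bracket -> illegal
(6,3): flips 1 -> legal
(6,4): no bracket -> illegal
(6,5): flips 1 -> legal
(7,1): no bracket -> illegal
(7,2): no bracket -> illegal
(7,3): no bracket -> illegal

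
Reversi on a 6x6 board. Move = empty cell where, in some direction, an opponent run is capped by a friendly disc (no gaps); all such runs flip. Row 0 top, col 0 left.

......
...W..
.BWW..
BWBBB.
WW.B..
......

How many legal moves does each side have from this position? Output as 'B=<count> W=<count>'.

-- B to move --
(0,2): no bracket -> illegal
(0,3): flips 2 -> legal
(0,4): no bracket -> illegal
(1,1): flips 1 -> legal
(1,2): flips 2 -> legal
(1,4): flips 1 -> legal
(2,0): no bracket -> illegal
(2,4): flips 2 -> legal
(4,2): no bracket -> illegal
(5,0): flips 2 -> legal
(5,1): flips 2 -> legal
(5,2): flips 1 -> legal
B mobility = 8
-- W to move --
(1,0): no bracket -> illegal
(1,1): flips 1 -> legal
(1,2): no bracket -> illegal
(2,0): flips 2 -> legal
(2,4): no bracket -> illegal
(2,5): no bracket -> illegal
(3,5): flips 3 -> legal
(4,2): flips 1 -> legal
(4,4): flips 1 -> legal
(4,5): flips 1 -> legal
(5,2): no bracket -> illegal
(5,3): flips 2 -> legal
(5,4): no bracket -> illegal
W mobility = 7

Answer: B=8 W=7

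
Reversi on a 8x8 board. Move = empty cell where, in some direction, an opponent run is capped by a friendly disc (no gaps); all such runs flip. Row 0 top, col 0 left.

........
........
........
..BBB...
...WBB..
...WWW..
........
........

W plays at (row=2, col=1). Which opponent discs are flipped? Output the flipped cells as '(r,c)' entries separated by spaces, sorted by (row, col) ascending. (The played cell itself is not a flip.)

Answer: (3,2)

Derivation:
Dir NW: first cell '.' (not opp) -> no flip
Dir N: first cell '.' (not opp) -> no flip
Dir NE: first cell '.' (not opp) -> no flip
Dir W: first cell '.' (not opp) -> no flip
Dir E: first cell '.' (not opp) -> no flip
Dir SW: first cell '.' (not opp) -> no flip
Dir S: first cell '.' (not opp) -> no flip
Dir SE: opp run (3,2) capped by W -> flip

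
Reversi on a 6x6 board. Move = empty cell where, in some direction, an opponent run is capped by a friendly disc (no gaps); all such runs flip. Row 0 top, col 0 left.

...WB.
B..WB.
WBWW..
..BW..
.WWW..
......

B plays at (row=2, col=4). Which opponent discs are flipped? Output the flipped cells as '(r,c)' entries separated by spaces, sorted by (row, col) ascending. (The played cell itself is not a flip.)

Dir NW: opp run (1,3), next='.' -> no flip
Dir N: first cell 'B' (not opp) -> no flip
Dir NE: first cell '.' (not opp) -> no flip
Dir W: opp run (2,3) (2,2) capped by B -> flip
Dir E: first cell '.' (not opp) -> no flip
Dir SW: opp run (3,3) (4,2), next='.' -> no flip
Dir S: first cell '.' (not opp) -> no flip
Dir SE: first cell '.' (not opp) -> no flip

Answer: (2,2) (2,3)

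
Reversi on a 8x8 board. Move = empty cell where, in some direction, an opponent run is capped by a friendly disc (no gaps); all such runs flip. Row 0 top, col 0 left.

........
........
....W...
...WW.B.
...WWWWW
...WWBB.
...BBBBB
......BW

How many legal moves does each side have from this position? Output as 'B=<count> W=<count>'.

Answer: B=8 W=8

Derivation:
-- B to move --
(1,3): no bracket -> illegal
(1,4): flips 4 -> legal
(1,5): no bracket -> illegal
(2,2): flips 2 -> legal
(2,3): flips 5 -> legal
(2,5): no bracket -> illegal
(3,2): flips 2 -> legal
(3,5): flips 1 -> legal
(3,7): flips 1 -> legal
(4,2): flips 1 -> legal
(5,2): flips 2 -> legal
(5,7): no bracket -> illegal
(6,2): no bracket -> illegal
B mobility = 8
-- W to move --
(2,5): flips 1 -> legal
(2,6): flips 1 -> legal
(2,7): flips 1 -> legal
(3,5): no bracket -> illegal
(3,7): no bracket -> illegal
(5,2): no bracket -> illegal
(5,7): flips 3 -> legal
(6,2): no bracket -> illegal
(7,2): flips 1 -> legal
(7,3): flips 3 -> legal
(7,4): flips 3 -> legal
(7,5): flips 4 -> legal
W mobility = 8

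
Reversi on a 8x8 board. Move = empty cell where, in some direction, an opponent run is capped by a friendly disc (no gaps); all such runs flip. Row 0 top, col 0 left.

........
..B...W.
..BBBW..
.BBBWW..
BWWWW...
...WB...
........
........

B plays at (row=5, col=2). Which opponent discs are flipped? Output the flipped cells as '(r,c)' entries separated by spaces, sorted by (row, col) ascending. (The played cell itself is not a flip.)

Answer: (4,2) (5,3)

Derivation:
Dir NW: opp run (4,1), next='.' -> no flip
Dir N: opp run (4,2) capped by B -> flip
Dir NE: opp run (4,3) (3,4) (2,5) (1,6), next='.' -> no flip
Dir W: first cell '.' (not opp) -> no flip
Dir E: opp run (5,3) capped by B -> flip
Dir SW: first cell '.' (not opp) -> no flip
Dir S: first cell '.' (not opp) -> no flip
Dir SE: first cell '.' (not opp) -> no flip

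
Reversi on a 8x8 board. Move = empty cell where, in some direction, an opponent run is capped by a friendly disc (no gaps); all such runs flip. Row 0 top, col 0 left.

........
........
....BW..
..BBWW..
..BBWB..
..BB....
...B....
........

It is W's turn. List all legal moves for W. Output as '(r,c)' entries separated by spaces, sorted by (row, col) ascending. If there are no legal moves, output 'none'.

Answer: (1,3) (1,4) (2,2) (2,3) (3,1) (4,1) (4,6) (5,5) (5,6) (6,1) (6,2)

Derivation:
(1,3): flips 1 -> legal
(1,4): flips 1 -> legal
(1,5): no bracket -> illegal
(2,1): no bracket -> illegal
(2,2): flips 1 -> legal
(2,3): flips 1 -> legal
(3,1): flips 2 -> legal
(3,6): no bracket -> illegal
(4,1): flips 2 -> legal
(4,6): flips 1 -> legal
(5,1): no bracket -> illegal
(5,4): no bracket -> illegal
(5,5): flips 1 -> legal
(5,6): flips 1 -> legal
(6,1): flips 2 -> legal
(6,2): flips 1 -> legal
(6,4): no bracket -> illegal
(7,2): no bracket -> illegal
(7,3): no bracket -> illegal
(7,4): no bracket -> illegal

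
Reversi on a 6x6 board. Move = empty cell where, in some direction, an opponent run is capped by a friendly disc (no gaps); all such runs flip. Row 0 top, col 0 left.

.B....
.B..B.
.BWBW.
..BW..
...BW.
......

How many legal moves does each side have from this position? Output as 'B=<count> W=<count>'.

Answer: B=5 W=7

Derivation:
-- B to move --
(1,2): flips 1 -> legal
(1,3): no bracket -> illegal
(1,5): no bracket -> illegal
(2,5): flips 1 -> legal
(3,1): no bracket -> illegal
(3,4): flips 2 -> legal
(3,5): no bracket -> illegal
(4,2): no bracket -> illegal
(4,5): flips 1 -> legal
(5,3): no bracket -> illegal
(5,4): no bracket -> illegal
(5,5): flips 3 -> legal
B mobility = 5
-- W to move --
(0,0): flips 1 -> legal
(0,2): no bracket -> illegal
(0,3): no bracket -> illegal
(0,4): flips 1 -> legal
(0,5): no bracket -> illegal
(1,0): no bracket -> illegal
(1,2): no bracket -> illegal
(1,3): flips 1 -> legal
(1,5): no bracket -> illegal
(2,0): flips 1 -> legal
(2,5): no bracket -> illegal
(3,0): no bracket -> illegal
(3,1): flips 1 -> legal
(3,4): no bracket -> illegal
(4,1): no bracket -> illegal
(4,2): flips 2 -> legal
(5,2): no bracket -> illegal
(5,3): flips 1 -> legal
(5,4): no bracket -> illegal
W mobility = 7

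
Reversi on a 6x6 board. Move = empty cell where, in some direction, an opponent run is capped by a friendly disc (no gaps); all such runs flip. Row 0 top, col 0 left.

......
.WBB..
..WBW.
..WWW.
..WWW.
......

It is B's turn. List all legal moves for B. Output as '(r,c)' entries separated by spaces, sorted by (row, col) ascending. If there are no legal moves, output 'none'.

Answer: (1,0) (2,1) (2,5) (3,1) (3,5) (4,1) (4,5) (5,2) (5,3)

Derivation:
(0,0): no bracket -> illegal
(0,1): no bracket -> illegal
(0,2): no bracket -> illegal
(1,0): flips 1 -> legal
(1,4): no bracket -> illegal
(1,5): no bracket -> illegal
(2,0): no bracket -> illegal
(2,1): flips 1 -> legal
(2,5): flips 1 -> legal
(3,1): flips 1 -> legal
(3,5): flips 1 -> legal
(4,1): flips 1 -> legal
(4,5): flips 1 -> legal
(5,1): no bracket -> illegal
(5,2): flips 3 -> legal
(5,3): flips 2 -> legal
(5,4): no bracket -> illegal
(5,5): no bracket -> illegal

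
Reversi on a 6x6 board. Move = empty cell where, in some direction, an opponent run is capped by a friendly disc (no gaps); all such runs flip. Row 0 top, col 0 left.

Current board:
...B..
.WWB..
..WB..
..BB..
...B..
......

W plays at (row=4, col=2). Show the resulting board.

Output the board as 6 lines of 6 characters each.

Answer: ...B..
.WWB..
..WB..
..WB..
..WB..
......

Derivation:
Place W at (4,2); scan 8 dirs for brackets.
Dir NW: first cell '.' (not opp) -> no flip
Dir N: opp run (3,2) capped by W -> flip
Dir NE: opp run (3,3), next='.' -> no flip
Dir W: first cell '.' (not opp) -> no flip
Dir E: opp run (4,3), next='.' -> no flip
Dir SW: first cell '.' (not opp) -> no flip
Dir S: first cell '.' (not opp) -> no flip
Dir SE: first cell '.' (not opp) -> no flip
All flips: (3,2)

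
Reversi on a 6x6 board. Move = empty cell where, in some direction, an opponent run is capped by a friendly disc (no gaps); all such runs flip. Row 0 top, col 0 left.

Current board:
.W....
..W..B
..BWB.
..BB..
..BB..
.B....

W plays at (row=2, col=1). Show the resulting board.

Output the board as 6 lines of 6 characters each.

Answer: .W....
..W..B
.WWWB.
..BB..
..BB..
.B....

Derivation:
Place W at (2,1); scan 8 dirs for brackets.
Dir NW: first cell '.' (not opp) -> no flip
Dir N: first cell '.' (not opp) -> no flip
Dir NE: first cell 'W' (not opp) -> no flip
Dir W: first cell '.' (not opp) -> no flip
Dir E: opp run (2,2) capped by W -> flip
Dir SW: first cell '.' (not opp) -> no flip
Dir S: first cell '.' (not opp) -> no flip
Dir SE: opp run (3,2) (4,3), next='.' -> no flip
All flips: (2,2)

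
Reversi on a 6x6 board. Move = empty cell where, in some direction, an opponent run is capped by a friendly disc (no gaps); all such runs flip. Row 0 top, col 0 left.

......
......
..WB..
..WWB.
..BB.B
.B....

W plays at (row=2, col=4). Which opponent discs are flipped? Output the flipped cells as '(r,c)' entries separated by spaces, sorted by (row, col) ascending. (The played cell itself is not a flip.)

Answer: (2,3)

Derivation:
Dir NW: first cell '.' (not opp) -> no flip
Dir N: first cell '.' (not opp) -> no flip
Dir NE: first cell '.' (not opp) -> no flip
Dir W: opp run (2,3) capped by W -> flip
Dir E: first cell '.' (not opp) -> no flip
Dir SW: first cell 'W' (not opp) -> no flip
Dir S: opp run (3,4), next='.' -> no flip
Dir SE: first cell '.' (not opp) -> no flip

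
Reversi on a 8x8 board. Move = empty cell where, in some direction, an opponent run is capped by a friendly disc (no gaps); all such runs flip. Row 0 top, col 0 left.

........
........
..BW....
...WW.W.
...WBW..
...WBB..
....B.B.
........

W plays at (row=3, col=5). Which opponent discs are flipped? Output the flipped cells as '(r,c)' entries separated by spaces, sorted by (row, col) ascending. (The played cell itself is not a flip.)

Dir NW: first cell '.' (not opp) -> no flip
Dir N: first cell '.' (not opp) -> no flip
Dir NE: first cell '.' (not opp) -> no flip
Dir W: first cell 'W' (not opp) -> no flip
Dir E: first cell 'W' (not opp) -> no flip
Dir SW: opp run (4,4) capped by W -> flip
Dir S: first cell 'W' (not opp) -> no flip
Dir SE: first cell '.' (not opp) -> no flip

Answer: (4,4)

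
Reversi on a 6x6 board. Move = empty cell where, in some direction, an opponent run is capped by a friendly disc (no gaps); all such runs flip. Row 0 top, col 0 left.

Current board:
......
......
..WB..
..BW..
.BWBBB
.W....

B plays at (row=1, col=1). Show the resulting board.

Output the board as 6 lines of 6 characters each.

Place B at (1,1); scan 8 dirs for brackets.
Dir NW: first cell '.' (not opp) -> no flip
Dir N: first cell '.' (not opp) -> no flip
Dir NE: first cell '.' (not opp) -> no flip
Dir W: first cell '.' (not opp) -> no flip
Dir E: first cell '.' (not opp) -> no flip
Dir SW: first cell '.' (not opp) -> no flip
Dir S: first cell '.' (not opp) -> no flip
Dir SE: opp run (2,2) (3,3) capped by B -> flip
All flips: (2,2) (3,3)

Answer: ......
.B....
..BB..
..BB..
.BWBBB
.W....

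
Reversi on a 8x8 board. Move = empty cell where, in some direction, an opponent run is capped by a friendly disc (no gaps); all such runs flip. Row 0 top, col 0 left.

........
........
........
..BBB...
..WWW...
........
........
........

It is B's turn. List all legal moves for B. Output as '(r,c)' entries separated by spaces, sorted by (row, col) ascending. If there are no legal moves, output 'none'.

Answer: (5,1) (5,2) (5,3) (5,4) (5,5)

Derivation:
(3,1): no bracket -> illegal
(3,5): no bracket -> illegal
(4,1): no bracket -> illegal
(4,5): no bracket -> illegal
(5,1): flips 1 -> legal
(5,2): flips 2 -> legal
(5,3): flips 1 -> legal
(5,4): flips 2 -> legal
(5,5): flips 1 -> legal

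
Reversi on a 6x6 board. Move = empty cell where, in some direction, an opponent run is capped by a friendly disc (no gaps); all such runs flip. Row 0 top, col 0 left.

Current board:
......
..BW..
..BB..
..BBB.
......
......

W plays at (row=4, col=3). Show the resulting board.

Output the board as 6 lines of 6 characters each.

Answer: ......
..BW..
..BW..
..BWB.
...W..
......

Derivation:
Place W at (4,3); scan 8 dirs for brackets.
Dir NW: opp run (3,2), next='.' -> no flip
Dir N: opp run (3,3) (2,3) capped by W -> flip
Dir NE: opp run (3,4), next='.' -> no flip
Dir W: first cell '.' (not opp) -> no flip
Dir E: first cell '.' (not opp) -> no flip
Dir SW: first cell '.' (not opp) -> no flip
Dir S: first cell '.' (not opp) -> no flip
Dir SE: first cell '.' (not opp) -> no flip
All flips: (2,3) (3,3)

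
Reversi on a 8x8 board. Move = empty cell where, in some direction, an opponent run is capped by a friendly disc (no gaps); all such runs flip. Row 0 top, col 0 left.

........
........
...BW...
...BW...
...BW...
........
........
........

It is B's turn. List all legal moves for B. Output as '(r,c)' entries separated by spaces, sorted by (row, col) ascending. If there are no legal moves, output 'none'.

Answer: (1,5) (2,5) (3,5) (4,5) (5,5)

Derivation:
(1,3): no bracket -> illegal
(1,4): no bracket -> illegal
(1,5): flips 1 -> legal
(2,5): flips 2 -> legal
(3,5): flips 1 -> legal
(4,5): flips 2 -> legal
(5,3): no bracket -> illegal
(5,4): no bracket -> illegal
(5,5): flips 1 -> legal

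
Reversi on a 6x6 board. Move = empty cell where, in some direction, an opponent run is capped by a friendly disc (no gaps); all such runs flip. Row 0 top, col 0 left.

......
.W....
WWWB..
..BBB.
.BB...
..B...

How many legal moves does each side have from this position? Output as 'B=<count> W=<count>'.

-- B to move --
(0,0): flips 2 -> legal
(0,1): no bracket -> illegal
(0,2): no bracket -> illegal
(1,0): flips 1 -> legal
(1,2): flips 1 -> legal
(1,3): no bracket -> illegal
(3,0): no bracket -> illegal
(3,1): no bracket -> illegal
B mobility = 3
-- W to move --
(1,2): no bracket -> illegal
(1,3): no bracket -> illegal
(1,4): no bracket -> illegal
(2,4): flips 1 -> legal
(2,5): no bracket -> illegal
(3,0): no bracket -> illegal
(3,1): no bracket -> illegal
(3,5): no bracket -> illegal
(4,0): no bracket -> illegal
(4,3): flips 1 -> legal
(4,4): flips 1 -> legal
(4,5): no bracket -> illegal
(5,0): no bracket -> illegal
(5,1): no bracket -> illegal
(5,3): no bracket -> illegal
W mobility = 3

Answer: B=3 W=3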